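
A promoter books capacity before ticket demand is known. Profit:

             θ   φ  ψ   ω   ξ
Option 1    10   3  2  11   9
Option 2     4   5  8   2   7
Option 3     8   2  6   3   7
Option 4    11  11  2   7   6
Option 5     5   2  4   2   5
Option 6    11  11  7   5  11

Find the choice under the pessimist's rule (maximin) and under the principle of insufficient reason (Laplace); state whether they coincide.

Row minima: Option 1=2, Option 2=2, Option 3=2, Option 4=2, Option 5=2, Option 6=5
Best worst-case = 5 → Option 6.
Row averages: Option 1=7, Option 2=5.2, Option 3=5.2, Option 4=7.4, Option 5=3.6, Option 6=9
Highest average = 9 → Option 6.

maximin → Option 6; laplace → Option 6 (agree)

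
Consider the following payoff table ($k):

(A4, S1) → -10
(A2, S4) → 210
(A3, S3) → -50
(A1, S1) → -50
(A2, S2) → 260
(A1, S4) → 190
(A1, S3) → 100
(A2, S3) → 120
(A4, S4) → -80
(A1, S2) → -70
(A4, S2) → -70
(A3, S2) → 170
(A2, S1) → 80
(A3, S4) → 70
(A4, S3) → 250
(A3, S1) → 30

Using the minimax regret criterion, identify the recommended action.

A2

Column bests: S1=80, S2=260, S3=250, S4=210.
A1 regrets: 130, 330, 150, 20 → max 330
A2 regrets: 0, 0, 130, 0 → max 130
A3 regrets: 50, 90, 300, 140 → max 300
A4 regrets: 90, 330, 0, 290 → max 330
Smallest max regret = 130 → A2.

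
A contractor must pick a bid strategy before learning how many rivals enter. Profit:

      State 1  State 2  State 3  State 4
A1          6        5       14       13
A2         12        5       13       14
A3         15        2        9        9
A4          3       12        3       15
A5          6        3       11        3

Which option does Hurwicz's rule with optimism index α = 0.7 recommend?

A1: 0.7·14 + 0.3·5 = 11.3
A2: 0.7·14 + 0.3·5 = 11.3
A3: 0.7·15 + 0.3·2 = 11.1
A4: 0.7·15 + 0.3·3 = 11.4
A5: 0.7·11 + 0.3·3 = 8.6
Highest Hurwicz score = 11.4 → A4.

A4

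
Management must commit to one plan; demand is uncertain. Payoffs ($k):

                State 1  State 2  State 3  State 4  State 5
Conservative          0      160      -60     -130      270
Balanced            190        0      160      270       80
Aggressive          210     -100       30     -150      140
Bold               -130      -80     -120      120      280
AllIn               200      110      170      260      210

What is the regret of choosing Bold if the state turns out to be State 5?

Best payoff under State 5 is 280.
Regret = 280 − 280 = 0.

0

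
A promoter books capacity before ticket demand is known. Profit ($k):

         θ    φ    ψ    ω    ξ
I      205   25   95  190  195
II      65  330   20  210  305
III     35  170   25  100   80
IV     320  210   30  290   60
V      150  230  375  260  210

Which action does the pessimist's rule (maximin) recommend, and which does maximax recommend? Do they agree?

Row minima: I=25, II=20, III=25, IV=30, V=150
Best worst-case = 150 → V.
Row maxima: I=205, II=330, III=170, IV=320, V=375
Best best-case = 375 → V.

maximin → V; maximax → V (agree)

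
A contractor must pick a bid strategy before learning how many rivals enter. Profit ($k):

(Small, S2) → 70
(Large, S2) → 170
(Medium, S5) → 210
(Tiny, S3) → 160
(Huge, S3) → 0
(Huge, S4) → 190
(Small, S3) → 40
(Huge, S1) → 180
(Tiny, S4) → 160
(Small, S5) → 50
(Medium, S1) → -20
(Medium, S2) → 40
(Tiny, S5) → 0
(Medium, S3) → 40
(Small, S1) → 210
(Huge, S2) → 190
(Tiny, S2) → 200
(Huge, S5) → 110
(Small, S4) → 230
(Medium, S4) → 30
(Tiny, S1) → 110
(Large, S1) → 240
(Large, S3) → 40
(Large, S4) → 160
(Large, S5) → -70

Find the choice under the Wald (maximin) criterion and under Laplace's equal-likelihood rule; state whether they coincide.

Row minima: Tiny=0, Small=40, Medium=-20, Large=-70, Huge=0
Best worst-case = 40 → Small.
Row averages: Tiny=126, Small=120, Medium=60, Large=108, Huge=134
Highest average = 134 → Huge.

maximin → Small; laplace → Huge (disagree)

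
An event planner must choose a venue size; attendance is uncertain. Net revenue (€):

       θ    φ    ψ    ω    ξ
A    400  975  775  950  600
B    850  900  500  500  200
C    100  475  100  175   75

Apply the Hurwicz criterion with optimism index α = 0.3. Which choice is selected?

A

A: 0.3·975 + 0.7·400 = 572.5
B: 0.3·900 + 0.7·200 = 410
C: 0.3·475 + 0.7·75 = 195
Highest Hurwicz score = 572.5 → A.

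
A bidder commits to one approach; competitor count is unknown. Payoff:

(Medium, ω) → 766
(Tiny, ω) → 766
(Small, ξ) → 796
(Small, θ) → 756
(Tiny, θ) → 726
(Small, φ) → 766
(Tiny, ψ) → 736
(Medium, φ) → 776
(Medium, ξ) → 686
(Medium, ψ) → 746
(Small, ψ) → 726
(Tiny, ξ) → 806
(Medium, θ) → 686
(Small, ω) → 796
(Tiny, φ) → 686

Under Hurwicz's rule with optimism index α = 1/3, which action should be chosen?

Small

Tiny: 1/3·806 + 2/3·686 = 726
Small: 1/3·796 + 2/3·726 = 2248/3
Medium: 1/3·776 + 2/3·686 = 716
Highest Hurwicz score = 2248/3 → Small.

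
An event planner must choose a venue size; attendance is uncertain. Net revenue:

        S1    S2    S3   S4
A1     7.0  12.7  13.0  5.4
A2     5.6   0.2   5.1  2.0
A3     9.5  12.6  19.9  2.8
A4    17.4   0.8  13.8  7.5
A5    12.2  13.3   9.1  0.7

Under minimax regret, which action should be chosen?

Column bests: S1=17.4, S2=13.3, S3=19.9, S4=7.5.
A1 regrets: 10.4, 0.6, 6.9, 2.1 → max 10.4
A2 regrets: 11.8, 13.1, 14.8, 5.5 → max 14.8
A3 regrets: 7.9, 0.7, 0.0, 4.7 → max 7.9
A4 regrets: 0.0, 12.5, 6.1, 0.0 → max 12.5
A5 regrets: 5.2, 0.0, 10.8, 6.8 → max 10.8
Smallest max regret = 7.9 → A3.

A3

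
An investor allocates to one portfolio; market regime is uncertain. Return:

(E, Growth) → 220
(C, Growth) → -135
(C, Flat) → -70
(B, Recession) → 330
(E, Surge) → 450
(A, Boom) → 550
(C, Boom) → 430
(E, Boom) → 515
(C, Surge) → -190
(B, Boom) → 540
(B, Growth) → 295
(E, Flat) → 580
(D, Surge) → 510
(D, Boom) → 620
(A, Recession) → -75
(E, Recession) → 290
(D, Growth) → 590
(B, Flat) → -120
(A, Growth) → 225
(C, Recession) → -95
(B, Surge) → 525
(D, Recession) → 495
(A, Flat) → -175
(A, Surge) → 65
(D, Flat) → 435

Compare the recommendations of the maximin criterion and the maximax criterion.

maximin → D; maximax → D (agree)

Row minima: A=-175, B=-120, C=-190, D=435, E=220
Best worst-case = 435 → D.
Row maxima: A=550, B=540, C=430, D=620, E=580
Best best-case = 620 → D.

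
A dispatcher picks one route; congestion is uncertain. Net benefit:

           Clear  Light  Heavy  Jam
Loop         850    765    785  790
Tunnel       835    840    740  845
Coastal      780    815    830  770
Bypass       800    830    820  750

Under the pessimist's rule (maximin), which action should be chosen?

Coastal

Row minima: Loop=765, Tunnel=740, Coastal=770, Bypass=750
Best worst-case = 770 → Coastal.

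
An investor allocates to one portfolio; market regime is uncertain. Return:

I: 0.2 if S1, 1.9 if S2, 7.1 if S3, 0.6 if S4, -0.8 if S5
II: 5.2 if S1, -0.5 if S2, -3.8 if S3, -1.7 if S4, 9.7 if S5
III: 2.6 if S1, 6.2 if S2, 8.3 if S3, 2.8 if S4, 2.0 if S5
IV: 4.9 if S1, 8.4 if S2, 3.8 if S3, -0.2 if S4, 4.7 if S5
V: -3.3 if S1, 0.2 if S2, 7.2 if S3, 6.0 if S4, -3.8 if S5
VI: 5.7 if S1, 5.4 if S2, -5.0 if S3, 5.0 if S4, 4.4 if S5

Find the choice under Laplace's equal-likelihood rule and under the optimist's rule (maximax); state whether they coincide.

Row averages: I=1.8, II=1.78, III=4.38, IV=4.32, V=1.26, VI=3.1
Highest average = 4.38 → III.
Row maxima: I=7.1, II=9.7, III=8.3, IV=8.4, V=7.2, VI=5.7
Best best-case = 9.7 → II.

laplace → III; maximax → II (disagree)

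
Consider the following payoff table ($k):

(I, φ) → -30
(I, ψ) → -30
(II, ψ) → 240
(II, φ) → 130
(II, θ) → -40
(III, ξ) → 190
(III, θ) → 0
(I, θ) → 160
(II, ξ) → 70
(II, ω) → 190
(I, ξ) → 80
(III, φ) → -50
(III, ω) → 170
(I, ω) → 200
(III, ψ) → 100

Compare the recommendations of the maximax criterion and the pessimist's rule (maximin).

maximax → II; maximin → I (disagree)

Row maxima: I=200, II=240, III=190
Best best-case = 240 → II.
Row minima: I=-30, II=-40, III=-50
Best worst-case = -30 → I.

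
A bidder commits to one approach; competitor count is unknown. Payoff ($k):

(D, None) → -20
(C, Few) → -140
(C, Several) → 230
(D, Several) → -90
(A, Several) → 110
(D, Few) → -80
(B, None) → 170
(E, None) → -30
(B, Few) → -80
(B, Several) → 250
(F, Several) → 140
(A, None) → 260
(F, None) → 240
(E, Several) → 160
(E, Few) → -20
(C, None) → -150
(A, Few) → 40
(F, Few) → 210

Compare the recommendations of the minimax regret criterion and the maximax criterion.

minimax regret → F; maximax → A (disagree)

Column bests: None=260, Few=210, Several=250.
A regrets: 0, 170, 140 → max 170
B regrets: 90, 290, 0 → max 290
C regrets: 410, 350, 20 → max 410
D regrets: 280, 290, 340 → max 340
E regrets: 290, 230, 90 → max 290
F regrets: 20, 0, 110 → max 110
Smallest max regret = 110 → F.
Row maxima: A=260, B=250, C=230, D=-20, E=160, F=240
Best best-case = 260 → A.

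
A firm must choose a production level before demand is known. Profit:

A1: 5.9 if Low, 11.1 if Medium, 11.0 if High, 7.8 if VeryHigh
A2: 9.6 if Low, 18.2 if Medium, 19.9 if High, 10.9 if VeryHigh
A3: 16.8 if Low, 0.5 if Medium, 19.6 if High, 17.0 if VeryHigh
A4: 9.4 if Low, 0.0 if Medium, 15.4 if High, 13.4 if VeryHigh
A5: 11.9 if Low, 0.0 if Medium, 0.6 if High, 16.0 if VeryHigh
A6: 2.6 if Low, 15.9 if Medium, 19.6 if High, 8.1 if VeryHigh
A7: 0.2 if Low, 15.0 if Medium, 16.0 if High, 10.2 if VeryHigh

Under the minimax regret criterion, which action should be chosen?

Column bests: Low=16.8, Medium=18.2, High=19.9, VeryHigh=17.0.
A1 regrets: 10.9, 7.1, 8.9, 9.2 → max 10.9
A2 regrets: 7.2, 0.0, 0.0, 6.1 → max 7.2
A3 regrets: 0.0, 17.7, 0.3, 0.0 → max 17.7
A4 regrets: 7.4, 18.2, 4.5, 3.6 → max 18.2
A5 regrets: 4.9, 18.2, 19.3, 1.0 → max 19.3
A6 regrets: 14.2, 2.3, 0.3, 8.9 → max 14.2
A7 regrets: 16.6, 3.2, 3.9, 6.8 → max 16.6
Smallest max regret = 7.2 → A2.

A2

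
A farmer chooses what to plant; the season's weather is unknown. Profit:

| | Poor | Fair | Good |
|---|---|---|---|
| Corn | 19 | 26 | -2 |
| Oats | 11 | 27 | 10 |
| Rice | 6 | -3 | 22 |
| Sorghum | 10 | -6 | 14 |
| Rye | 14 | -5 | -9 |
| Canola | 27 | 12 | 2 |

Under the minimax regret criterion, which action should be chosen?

Oats

Column bests: Poor=27, Fair=27, Good=22.
Corn regrets: 8, 1, 24 → max 24
Oats regrets: 16, 0, 12 → max 16
Rice regrets: 21, 30, 0 → max 30
Sorghum regrets: 17, 33, 8 → max 33
Rye regrets: 13, 32, 31 → max 32
Canola regrets: 0, 15, 20 → max 20
Smallest max regret = 16 → Oats.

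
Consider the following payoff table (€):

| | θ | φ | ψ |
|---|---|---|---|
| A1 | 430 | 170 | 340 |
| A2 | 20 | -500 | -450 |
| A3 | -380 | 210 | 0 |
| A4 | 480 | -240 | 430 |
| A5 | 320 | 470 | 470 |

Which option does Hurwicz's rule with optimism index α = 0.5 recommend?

A1: 0.5·430 + 0.5·170 = 300
A2: 0.5·20 + 0.5·(-500) = -240
A3: 0.5·210 + 0.5·(-380) = -85
A4: 0.5·480 + 0.5·(-240) = 120
A5: 0.5·470 + 0.5·320 = 395
Highest Hurwicz score = 395 → A5.

A5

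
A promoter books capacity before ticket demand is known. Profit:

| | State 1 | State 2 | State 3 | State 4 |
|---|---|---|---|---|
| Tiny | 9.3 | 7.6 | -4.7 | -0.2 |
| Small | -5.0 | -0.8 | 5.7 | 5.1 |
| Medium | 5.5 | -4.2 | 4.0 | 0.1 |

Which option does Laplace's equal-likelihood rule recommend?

Tiny

Row averages: Tiny=3, Small=1.25, Medium=1.35
Highest average = 3 → Tiny.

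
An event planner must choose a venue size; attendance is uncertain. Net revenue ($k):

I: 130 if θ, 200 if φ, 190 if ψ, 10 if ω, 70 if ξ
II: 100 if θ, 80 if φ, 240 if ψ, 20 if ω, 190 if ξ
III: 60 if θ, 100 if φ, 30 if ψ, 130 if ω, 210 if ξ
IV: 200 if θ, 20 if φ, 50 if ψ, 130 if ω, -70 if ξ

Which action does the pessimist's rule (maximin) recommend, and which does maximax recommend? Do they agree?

maximin → III; maximax → II (disagree)

Row minima: I=10, II=20, III=30, IV=-70
Best worst-case = 30 → III.
Row maxima: I=200, II=240, III=210, IV=200
Best best-case = 240 → II.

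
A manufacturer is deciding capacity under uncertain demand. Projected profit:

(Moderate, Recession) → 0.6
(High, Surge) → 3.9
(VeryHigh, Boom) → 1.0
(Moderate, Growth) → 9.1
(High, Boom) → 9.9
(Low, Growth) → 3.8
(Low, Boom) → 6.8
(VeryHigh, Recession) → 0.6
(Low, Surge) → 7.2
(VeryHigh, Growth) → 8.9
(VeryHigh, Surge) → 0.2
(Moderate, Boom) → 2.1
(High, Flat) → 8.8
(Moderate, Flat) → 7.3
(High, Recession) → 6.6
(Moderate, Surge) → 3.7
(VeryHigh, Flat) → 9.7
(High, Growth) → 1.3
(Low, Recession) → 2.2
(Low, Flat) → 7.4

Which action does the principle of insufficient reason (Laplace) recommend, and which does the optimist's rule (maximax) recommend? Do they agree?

Row averages: Low=5.48, Moderate=4.56, High=6.1, VeryHigh=4.08
Highest average = 6.1 → High.
Row maxima: Low=7.4, Moderate=9.1, High=9.9, VeryHigh=9.7
Best best-case = 9.9 → High.

laplace → High; maximax → High (agree)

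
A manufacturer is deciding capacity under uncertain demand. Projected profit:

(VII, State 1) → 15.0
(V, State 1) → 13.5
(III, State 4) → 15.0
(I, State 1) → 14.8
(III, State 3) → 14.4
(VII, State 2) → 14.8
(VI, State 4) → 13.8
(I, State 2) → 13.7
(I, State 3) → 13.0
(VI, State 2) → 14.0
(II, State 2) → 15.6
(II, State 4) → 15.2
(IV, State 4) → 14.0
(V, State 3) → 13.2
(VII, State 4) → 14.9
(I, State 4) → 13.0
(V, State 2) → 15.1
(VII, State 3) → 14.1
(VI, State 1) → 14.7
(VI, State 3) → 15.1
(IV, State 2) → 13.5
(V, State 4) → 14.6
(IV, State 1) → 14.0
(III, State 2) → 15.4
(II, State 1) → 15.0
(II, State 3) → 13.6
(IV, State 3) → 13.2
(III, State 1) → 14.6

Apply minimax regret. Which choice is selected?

III

Column bests: State 1=15.0, State 2=15.6, State 3=15.1, State 4=15.2.
I regrets: 0.2, 1.9, 2.1, 2.2 → max 2.2
II regrets: 0.0, 0.0, 1.5, 0.0 → max 1.5
III regrets: 0.4, 0.2, 0.7, 0.2 → max 0.7
IV regrets: 1.0, 2.1, 1.9, 1.2 → max 2.1
V regrets: 1.5, 0.5, 1.9, 0.6 → max 1.9
VI regrets: 0.3, 1.6, 0.0, 1.4 → max 1.6
VII regrets: 0.0, 0.8, 1.0, 0.3 → max 1.0
Smallest max regret = 0.7 → III.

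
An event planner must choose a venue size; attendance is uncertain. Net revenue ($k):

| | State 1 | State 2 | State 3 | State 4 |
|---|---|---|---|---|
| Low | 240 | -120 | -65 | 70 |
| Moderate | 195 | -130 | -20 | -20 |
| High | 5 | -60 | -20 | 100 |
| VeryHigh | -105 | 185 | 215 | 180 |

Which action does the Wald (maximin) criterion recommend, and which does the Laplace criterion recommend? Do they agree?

maximin → High; laplace → VeryHigh (disagree)

Row minima: Low=-120, Moderate=-130, High=-60, VeryHigh=-105
Best worst-case = -60 → High.
Row averages: Low=31.25, Moderate=6.25, High=6.25, VeryHigh=118.75
Highest average = 118.75 → VeryHigh.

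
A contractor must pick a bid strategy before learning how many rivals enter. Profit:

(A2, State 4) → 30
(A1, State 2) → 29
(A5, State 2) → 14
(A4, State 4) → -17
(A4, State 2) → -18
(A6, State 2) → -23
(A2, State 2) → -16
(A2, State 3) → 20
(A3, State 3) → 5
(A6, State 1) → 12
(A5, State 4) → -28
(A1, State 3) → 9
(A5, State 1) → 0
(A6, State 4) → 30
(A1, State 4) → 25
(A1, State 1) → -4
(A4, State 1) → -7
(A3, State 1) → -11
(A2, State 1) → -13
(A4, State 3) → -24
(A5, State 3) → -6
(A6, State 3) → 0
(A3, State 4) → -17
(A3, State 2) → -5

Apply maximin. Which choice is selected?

Row minima: A1=-4, A2=-16, A3=-17, A4=-24, A5=-28, A6=-23
Best worst-case = -4 → A1.

A1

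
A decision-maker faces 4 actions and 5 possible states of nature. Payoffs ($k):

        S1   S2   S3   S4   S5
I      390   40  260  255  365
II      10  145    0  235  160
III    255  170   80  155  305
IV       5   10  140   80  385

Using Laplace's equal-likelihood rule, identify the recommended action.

I

Row averages: I=262, II=110, III=193, IV=124
Highest average = 262 → I.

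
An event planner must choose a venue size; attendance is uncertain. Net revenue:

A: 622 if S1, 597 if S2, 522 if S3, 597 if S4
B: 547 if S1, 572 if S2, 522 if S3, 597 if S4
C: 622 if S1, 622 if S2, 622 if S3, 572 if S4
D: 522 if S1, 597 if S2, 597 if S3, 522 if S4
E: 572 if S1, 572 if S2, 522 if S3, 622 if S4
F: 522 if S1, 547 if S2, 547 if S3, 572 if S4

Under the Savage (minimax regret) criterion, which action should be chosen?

Column bests: S1=622, S2=622, S3=622, S4=622.
A regrets: 0, 25, 100, 25 → max 100
B regrets: 75, 50, 100, 25 → max 100
C regrets: 0, 0, 0, 50 → max 50
D regrets: 100, 25, 25, 100 → max 100
E regrets: 50, 50, 100, 0 → max 100
F regrets: 100, 75, 75, 50 → max 100
Smallest max regret = 50 → C.

C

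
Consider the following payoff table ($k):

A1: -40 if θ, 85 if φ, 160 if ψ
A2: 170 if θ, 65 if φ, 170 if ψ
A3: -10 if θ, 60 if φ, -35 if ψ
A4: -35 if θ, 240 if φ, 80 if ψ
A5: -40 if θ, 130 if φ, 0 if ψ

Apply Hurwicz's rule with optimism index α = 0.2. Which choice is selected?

A1: 0.2·160 + 0.8·(-40) = 0
A2: 0.2·170 + 0.8·65 = 86
A3: 0.2·60 + 0.8·(-35) = -16
A4: 0.2·240 + 0.8·(-35) = 20
A5: 0.2·130 + 0.8·(-40) = -6
Highest Hurwicz score = 86 → A2.

A2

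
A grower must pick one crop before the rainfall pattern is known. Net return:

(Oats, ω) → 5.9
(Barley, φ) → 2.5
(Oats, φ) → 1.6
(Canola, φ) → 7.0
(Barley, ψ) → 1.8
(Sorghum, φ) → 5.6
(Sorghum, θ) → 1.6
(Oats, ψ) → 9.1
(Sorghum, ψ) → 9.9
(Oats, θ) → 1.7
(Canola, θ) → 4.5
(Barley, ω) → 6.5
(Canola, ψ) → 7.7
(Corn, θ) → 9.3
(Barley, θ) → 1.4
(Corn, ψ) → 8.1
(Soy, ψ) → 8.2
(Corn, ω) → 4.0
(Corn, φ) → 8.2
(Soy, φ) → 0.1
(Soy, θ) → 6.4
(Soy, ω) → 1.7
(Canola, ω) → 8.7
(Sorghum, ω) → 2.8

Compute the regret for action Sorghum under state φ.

Best payoff under φ is 8.2.
Regret = 8.2 − 5.6 = 2.6.

2.6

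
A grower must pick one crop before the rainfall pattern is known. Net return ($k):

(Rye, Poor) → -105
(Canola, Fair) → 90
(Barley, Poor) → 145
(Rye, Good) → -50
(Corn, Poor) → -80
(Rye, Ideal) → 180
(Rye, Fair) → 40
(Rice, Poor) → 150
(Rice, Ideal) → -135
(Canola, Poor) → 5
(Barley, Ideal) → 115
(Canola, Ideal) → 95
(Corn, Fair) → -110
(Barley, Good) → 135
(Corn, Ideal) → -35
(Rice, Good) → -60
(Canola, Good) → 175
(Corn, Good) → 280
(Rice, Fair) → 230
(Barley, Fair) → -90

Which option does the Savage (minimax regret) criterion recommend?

Column bests: Poor=150, Fair=230, Good=280, Ideal=180.
Barley regrets: 5, 320, 145, 65 → max 320
Rye regrets: 255, 190, 330, 0 → max 330
Corn regrets: 230, 340, 0, 215 → max 340
Rice regrets: 0, 0, 340, 315 → max 340
Canola regrets: 145, 140, 105, 85 → max 145
Smallest max regret = 145 → Canola.

Canola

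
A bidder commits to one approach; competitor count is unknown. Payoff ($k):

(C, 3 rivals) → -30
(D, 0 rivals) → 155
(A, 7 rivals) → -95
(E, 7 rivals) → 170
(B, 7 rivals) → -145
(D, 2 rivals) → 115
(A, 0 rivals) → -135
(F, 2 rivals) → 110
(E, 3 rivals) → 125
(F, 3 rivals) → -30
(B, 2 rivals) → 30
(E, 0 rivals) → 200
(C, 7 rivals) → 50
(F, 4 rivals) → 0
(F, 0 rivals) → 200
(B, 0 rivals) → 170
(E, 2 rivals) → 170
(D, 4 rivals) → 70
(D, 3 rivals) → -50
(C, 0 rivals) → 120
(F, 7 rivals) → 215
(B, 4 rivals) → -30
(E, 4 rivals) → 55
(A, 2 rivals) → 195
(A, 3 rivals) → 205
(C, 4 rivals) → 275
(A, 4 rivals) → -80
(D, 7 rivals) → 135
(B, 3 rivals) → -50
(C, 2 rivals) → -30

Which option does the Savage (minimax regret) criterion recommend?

E

Column bests: 0 rivals=200, 2 rivals=195, 3 rivals=205, 4 rivals=275, 7 rivals=215.
A regrets: 335, 0, 0, 355, 310 → max 355
B regrets: 30, 165, 255, 305, 360 → max 360
C regrets: 80, 225, 235, 0, 165 → max 235
D regrets: 45, 80, 255, 205, 80 → max 255
E regrets: 0, 25, 80, 220, 45 → max 220
F regrets: 0, 85, 235, 275, 0 → max 275
Smallest max regret = 220 → E.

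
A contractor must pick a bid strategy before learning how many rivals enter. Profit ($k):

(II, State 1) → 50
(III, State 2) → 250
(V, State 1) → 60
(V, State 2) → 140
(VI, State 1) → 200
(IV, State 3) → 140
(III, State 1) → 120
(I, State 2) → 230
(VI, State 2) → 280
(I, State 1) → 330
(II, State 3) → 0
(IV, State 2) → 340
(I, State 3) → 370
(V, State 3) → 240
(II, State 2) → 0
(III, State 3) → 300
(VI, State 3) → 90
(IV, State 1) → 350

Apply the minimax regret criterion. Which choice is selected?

Column bests: State 1=350, State 2=340, State 3=370.
I regrets: 20, 110, 0 → max 110
II regrets: 300, 340, 370 → max 370
III regrets: 230, 90, 70 → max 230
IV regrets: 0, 0, 230 → max 230
V regrets: 290, 200, 130 → max 290
VI regrets: 150, 60, 280 → max 280
Smallest max regret = 110 → I.

I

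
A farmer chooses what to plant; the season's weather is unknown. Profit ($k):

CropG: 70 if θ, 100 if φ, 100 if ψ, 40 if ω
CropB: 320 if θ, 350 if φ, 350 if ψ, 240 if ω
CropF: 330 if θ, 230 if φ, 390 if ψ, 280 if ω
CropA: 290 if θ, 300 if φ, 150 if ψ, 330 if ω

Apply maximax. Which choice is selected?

CropF

Row maxima: CropG=100, CropB=350, CropF=390, CropA=330
Best best-case = 390 → CropF.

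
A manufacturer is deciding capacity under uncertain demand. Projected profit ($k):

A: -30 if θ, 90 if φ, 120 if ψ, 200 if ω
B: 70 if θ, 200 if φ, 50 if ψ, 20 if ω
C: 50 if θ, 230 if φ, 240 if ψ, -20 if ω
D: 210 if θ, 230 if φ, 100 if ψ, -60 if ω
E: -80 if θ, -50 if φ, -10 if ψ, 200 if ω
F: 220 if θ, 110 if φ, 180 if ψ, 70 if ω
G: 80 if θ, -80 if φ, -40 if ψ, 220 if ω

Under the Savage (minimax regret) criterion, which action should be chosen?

F

Column bests: θ=220, φ=230, ψ=240, ω=220.
A regrets: 250, 140, 120, 20 → max 250
B regrets: 150, 30, 190, 200 → max 200
C regrets: 170, 0, 0, 240 → max 240
D regrets: 10, 0, 140, 280 → max 280
E regrets: 300, 280, 250, 20 → max 300
F regrets: 0, 120, 60, 150 → max 150
G regrets: 140, 310, 280, 0 → max 310
Smallest max regret = 150 → F.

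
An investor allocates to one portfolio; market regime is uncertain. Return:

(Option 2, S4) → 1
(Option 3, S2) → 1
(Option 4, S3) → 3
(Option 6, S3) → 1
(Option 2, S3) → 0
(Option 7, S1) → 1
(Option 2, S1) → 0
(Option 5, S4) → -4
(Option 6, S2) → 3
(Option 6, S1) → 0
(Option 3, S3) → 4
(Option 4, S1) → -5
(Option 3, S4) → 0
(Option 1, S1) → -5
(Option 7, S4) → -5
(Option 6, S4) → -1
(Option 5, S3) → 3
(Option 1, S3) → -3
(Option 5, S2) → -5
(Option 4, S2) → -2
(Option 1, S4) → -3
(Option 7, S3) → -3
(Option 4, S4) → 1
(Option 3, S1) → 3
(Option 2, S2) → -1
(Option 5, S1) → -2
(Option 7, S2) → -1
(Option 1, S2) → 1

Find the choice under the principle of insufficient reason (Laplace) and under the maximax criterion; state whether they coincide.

laplace → Option 3; maximax → Option 3 (agree)

Row averages: Option 1=-2.5, Option 2=0, Option 3=2, Option 4=-0.75, Option 5=-2, Option 6=0.75, Option 7=-2
Highest average = 2 → Option 3.
Row maxima: Option 1=1, Option 2=1, Option 3=4, Option 4=3, Option 5=3, Option 6=3, Option 7=1
Best best-case = 4 → Option 3.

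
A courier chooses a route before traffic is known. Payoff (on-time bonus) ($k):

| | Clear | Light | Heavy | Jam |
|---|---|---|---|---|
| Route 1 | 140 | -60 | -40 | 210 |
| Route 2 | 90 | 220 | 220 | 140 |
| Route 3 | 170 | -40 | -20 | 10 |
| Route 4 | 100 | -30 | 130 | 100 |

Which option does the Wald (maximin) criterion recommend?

Row minima: Route 1=-60, Route 2=90, Route 3=-40, Route 4=-30
Best worst-case = 90 → Route 2.

Route 2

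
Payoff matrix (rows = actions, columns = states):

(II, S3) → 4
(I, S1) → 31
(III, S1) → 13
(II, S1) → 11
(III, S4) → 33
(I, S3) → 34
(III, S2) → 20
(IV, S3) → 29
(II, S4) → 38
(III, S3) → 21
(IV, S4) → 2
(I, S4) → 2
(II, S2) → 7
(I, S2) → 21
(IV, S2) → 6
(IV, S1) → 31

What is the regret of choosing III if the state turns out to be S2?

Best payoff under S2 is 21.
Regret = 21 − 20 = 1.

1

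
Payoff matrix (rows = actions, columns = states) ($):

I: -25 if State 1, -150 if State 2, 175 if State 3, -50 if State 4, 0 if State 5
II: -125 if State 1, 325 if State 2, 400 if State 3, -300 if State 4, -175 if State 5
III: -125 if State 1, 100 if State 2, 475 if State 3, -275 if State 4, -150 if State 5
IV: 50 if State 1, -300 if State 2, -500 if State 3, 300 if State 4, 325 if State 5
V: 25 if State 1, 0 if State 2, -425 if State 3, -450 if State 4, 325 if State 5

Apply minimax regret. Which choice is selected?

I

Column bests: State 1=50, State 2=325, State 3=475, State 4=300, State 5=325.
I regrets: 75, 475, 300, 350, 325 → max 475
II regrets: 175, 0, 75, 600, 500 → max 600
III regrets: 175, 225, 0, 575, 475 → max 575
IV regrets: 0, 625, 975, 0, 0 → max 975
V regrets: 25, 325, 900, 750, 0 → max 900
Smallest max regret = 475 → I.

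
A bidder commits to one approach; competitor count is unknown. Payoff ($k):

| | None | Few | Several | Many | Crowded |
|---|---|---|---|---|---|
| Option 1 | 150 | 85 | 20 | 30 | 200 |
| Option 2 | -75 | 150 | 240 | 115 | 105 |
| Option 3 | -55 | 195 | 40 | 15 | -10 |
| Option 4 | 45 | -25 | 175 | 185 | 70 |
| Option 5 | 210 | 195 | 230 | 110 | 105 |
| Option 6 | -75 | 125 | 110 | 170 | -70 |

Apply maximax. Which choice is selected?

Row maxima: Option 1=200, Option 2=240, Option 3=195, Option 4=185, Option 5=230, Option 6=170
Best best-case = 240 → Option 2.

Option 2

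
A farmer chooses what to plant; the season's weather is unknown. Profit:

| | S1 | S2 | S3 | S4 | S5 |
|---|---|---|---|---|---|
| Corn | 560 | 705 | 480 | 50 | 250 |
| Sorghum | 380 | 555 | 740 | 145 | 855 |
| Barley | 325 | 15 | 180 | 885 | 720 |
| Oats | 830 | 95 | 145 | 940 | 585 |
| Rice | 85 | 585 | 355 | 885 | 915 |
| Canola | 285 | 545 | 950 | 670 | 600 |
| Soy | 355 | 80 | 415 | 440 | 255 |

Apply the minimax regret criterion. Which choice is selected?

Canola

Column bests: S1=830, S2=705, S3=950, S4=940, S5=915.
Corn regrets: 270, 0, 470, 890, 665 → max 890
Sorghum regrets: 450, 150, 210, 795, 60 → max 795
Barley regrets: 505, 690, 770, 55, 195 → max 770
Oats regrets: 0, 610, 805, 0, 330 → max 805
Rice regrets: 745, 120, 595, 55, 0 → max 745
Canola regrets: 545, 160, 0, 270, 315 → max 545
Soy regrets: 475, 625, 535, 500, 660 → max 660
Smallest max regret = 545 → Canola.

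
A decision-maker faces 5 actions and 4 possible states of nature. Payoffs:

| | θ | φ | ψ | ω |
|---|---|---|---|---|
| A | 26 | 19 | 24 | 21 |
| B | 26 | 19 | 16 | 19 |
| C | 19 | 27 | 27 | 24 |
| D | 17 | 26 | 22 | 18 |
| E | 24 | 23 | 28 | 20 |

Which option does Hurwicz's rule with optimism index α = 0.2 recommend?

E

A: 0.2·26 + 0.8·19 = 20.4
B: 0.2·26 + 0.8·16 = 18
C: 0.2·27 + 0.8·19 = 20.6
D: 0.2·26 + 0.8·17 = 18.8
E: 0.2·28 + 0.8·20 = 21.6
Highest Hurwicz score = 21.6 → E.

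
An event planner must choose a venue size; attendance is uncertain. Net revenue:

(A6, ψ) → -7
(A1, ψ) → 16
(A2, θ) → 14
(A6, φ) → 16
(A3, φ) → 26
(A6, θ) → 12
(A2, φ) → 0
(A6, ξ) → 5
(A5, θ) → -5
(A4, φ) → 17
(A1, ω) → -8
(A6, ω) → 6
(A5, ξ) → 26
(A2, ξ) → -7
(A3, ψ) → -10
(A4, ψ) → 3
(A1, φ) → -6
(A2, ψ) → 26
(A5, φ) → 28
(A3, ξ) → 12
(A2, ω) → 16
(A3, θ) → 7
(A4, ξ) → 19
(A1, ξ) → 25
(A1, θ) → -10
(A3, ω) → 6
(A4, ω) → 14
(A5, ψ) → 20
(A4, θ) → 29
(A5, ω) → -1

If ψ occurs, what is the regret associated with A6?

Best payoff under ψ is 26.
Regret = 26 − (-7) = 33.

33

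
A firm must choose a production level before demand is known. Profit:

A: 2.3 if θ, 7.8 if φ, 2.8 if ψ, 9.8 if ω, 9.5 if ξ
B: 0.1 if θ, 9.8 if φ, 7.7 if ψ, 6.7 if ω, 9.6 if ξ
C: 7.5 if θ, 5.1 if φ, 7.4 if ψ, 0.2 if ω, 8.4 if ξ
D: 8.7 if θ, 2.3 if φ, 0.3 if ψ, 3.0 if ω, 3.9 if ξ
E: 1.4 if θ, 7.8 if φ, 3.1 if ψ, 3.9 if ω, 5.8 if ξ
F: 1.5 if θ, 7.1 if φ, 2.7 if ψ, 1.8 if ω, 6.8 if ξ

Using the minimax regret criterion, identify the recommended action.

A

Column bests: θ=8.7, φ=9.8, ψ=7.7, ω=9.8, ξ=9.6.
A regrets: 6.4, 2.0, 4.9, 0.0, 0.1 → max 6.4
B regrets: 8.6, 0.0, 0.0, 3.1, 0.0 → max 8.6
C regrets: 1.2, 4.7, 0.3, 9.6, 1.2 → max 9.6
D regrets: 0.0, 7.5, 7.4, 6.8, 5.7 → max 7.5
E regrets: 7.3, 2.0, 4.6, 5.9, 3.8 → max 7.3
F regrets: 7.2, 2.7, 5.0, 8.0, 2.8 → max 8.0
Smallest max regret = 6.4 → A.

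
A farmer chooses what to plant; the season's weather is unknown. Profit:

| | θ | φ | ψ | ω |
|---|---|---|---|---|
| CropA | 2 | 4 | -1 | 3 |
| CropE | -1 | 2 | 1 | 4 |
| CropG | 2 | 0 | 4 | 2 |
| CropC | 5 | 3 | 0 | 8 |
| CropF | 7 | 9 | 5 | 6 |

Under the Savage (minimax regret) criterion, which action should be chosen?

CropF

Column bests: θ=7, φ=9, ψ=5, ω=8.
CropA regrets: 5, 5, 6, 5 → max 6
CropE regrets: 8, 7, 4, 4 → max 8
CropG regrets: 5, 9, 1, 6 → max 9
CropC regrets: 2, 6, 5, 0 → max 6
CropF regrets: 0, 0, 0, 2 → max 2
Smallest max regret = 2 → CropF.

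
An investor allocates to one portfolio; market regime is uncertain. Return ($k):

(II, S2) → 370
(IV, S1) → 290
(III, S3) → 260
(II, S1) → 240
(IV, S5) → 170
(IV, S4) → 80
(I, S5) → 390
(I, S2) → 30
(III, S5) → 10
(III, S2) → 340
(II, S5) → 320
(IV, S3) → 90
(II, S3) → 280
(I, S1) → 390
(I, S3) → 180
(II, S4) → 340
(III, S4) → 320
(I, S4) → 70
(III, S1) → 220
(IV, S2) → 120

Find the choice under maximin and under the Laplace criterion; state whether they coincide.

Row minima: I=30, II=240, III=10, IV=80
Best worst-case = 240 → II.
Row averages: I=212, II=310, III=230, IV=150
Highest average = 310 → II.

maximin → II; laplace → II (agree)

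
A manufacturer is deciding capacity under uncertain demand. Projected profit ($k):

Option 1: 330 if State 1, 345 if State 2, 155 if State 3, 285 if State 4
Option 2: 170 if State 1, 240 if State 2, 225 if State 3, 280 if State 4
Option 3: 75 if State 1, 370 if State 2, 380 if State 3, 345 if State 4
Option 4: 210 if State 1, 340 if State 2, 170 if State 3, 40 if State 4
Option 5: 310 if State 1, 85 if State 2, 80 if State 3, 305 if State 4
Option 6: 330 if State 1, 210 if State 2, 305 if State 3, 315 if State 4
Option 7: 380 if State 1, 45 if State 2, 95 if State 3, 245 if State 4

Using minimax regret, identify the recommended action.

Option 6

Column bests: State 1=380, State 2=370, State 3=380, State 4=345.
Option 1 regrets: 50, 25, 225, 60 → max 225
Option 2 regrets: 210, 130, 155, 65 → max 210
Option 3 regrets: 305, 0, 0, 0 → max 305
Option 4 regrets: 170, 30, 210, 305 → max 305
Option 5 regrets: 70, 285, 300, 40 → max 300
Option 6 regrets: 50, 160, 75, 30 → max 160
Option 7 regrets: 0, 325, 285, 100 → max 325
Smallest max regret = 160 → Option 6.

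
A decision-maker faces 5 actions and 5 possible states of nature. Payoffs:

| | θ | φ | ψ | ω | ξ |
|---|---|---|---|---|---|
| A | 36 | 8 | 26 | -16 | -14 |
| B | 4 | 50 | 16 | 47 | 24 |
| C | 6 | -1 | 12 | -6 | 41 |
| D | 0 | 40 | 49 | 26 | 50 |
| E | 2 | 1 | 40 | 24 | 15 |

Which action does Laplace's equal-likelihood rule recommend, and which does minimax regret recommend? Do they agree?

Row averages: A=8, B=28.2, C=10.4, D=33, E=16.4
Highest average = 33 → D.
Column bests: θ=36, φ=50, ψ=49, ω=47, ξ=50.
A regrets: 0, 42, 23, 63, 64 → max 64
B regrets: 32, 0, 33, 0, 26 → max 33
C regrets: 30, 51, 37, 53, 9 → max 53
D regrets: 36, 10, 0, 21, 0 → max 36
E regrets: 34, 49, 9, 23, 35 → max 49
Smallest max regret = 33 → B.

laplace → D; minimax regret → B (disagree)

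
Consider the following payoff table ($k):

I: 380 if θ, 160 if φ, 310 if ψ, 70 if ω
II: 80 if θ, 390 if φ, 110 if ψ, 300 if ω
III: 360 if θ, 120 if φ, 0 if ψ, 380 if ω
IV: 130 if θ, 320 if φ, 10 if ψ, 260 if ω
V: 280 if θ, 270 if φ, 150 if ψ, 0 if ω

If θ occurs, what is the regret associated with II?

300

Best payoff under θ is 380.
Regret = 380 − 80 = 300.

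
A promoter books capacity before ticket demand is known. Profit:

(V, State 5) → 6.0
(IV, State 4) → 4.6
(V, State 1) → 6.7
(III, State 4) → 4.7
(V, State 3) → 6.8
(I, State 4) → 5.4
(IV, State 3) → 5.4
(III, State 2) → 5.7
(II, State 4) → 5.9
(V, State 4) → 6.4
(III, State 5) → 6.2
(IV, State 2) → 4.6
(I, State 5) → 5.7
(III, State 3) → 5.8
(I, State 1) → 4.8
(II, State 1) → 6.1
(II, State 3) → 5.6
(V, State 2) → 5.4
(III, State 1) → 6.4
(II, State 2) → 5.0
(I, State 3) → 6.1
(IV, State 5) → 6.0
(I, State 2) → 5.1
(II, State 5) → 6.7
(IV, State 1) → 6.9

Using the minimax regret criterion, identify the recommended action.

V

Column bests: State 1=6.9, State 2=5.7, State 3=6.8, State 4=6.4, State 5=6.7.
I regrets: 2.1, 0.6, 0.7, 1.0, 1.0 → max 2.1
II regrets: 0.8, 0.7, 1.2, 0.5, 0.0 → max 1.2
III regrets: 0.5, 0.0, 1.0, 1.7, 0.5 → max 1.7
IV regrets: 0.0, 1.1, 1.4, 1.8, 0.7 → max 1.8
V regrets: 0.2, 0.3, 0.0, 0.0, 0.7 → max 0.7
Smallest max regret = 0.7 → V.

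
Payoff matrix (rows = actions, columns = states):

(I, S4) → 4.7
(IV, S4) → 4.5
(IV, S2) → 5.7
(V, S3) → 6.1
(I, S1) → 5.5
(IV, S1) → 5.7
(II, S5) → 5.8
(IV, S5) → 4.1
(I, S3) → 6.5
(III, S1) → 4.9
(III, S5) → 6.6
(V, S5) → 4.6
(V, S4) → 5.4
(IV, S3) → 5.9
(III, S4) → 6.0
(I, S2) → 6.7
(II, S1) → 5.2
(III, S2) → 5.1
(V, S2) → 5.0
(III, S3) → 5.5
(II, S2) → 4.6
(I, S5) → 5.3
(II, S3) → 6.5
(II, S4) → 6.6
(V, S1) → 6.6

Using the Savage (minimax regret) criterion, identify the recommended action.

Column bests: S1=6.6, S2=6.7, S3=6.5, S4=6.6, S5=6.6.
I regrets: 1.1, 0.0, 0.0, 1.9, 1.3 → max 1.9
II regrets: 1.4, 2.1, 0.0, 0.0, 0.8 → max 2.1
III regrets: 1.7, 1.6, 1.0, 0.6, 0.0 → max 1.7
IV regrets: 0.9, 1.0, 0.6, 2.1, 2.5 → max 2.5
V regrets: 0.0, 1.7, 0.4, 1.2, 2.0 → max 2.0
Smallest max regret = 1.7 → III.

III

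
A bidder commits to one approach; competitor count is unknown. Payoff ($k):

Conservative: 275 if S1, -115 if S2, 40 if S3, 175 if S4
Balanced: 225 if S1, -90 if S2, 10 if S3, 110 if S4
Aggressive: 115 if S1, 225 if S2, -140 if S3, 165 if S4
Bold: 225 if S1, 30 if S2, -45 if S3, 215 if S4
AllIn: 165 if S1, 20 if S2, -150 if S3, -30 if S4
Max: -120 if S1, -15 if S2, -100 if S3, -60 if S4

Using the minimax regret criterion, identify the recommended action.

Column bests: S1=275, S2=225, S3=40, S4=215.
Conservative regrets: 0, 340, 0, 40 → max 340
Balanced regrets: 50, 315, 30, 105 → max 315
Aggressive regrets: 160, 0, 180, 50 → max 180
Bold regrets: 50, 195, 85, 0 → max 195
AllIn regrets: 110, 205, 190, 245 → max 245
Max regrets: 395, 240, 140, 275 → max 395
Smallest max regret = 180 → Aggressive.

Aggressive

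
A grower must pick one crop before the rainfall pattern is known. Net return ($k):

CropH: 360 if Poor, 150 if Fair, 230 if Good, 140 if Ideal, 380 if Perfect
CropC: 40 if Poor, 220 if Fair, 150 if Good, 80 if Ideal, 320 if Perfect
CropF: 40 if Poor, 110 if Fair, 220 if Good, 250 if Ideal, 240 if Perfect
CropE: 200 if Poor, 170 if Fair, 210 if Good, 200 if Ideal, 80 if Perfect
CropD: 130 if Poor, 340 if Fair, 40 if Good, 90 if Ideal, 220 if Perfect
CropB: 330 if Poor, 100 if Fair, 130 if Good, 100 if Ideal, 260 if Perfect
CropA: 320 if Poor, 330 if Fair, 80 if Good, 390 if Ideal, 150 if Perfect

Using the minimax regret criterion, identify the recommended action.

Column bests: Poor=360, Fair=340, Good=230, Ideal=390, Perfect=380.
CropH regrets: 0, 190, 0, 250, 0 → max 250
CropC regrets: 320, 120, 80, 310, 60 → max 320
CropF regrets: 320, 230, 10, 140, 140 → max 320
CropE regrets: 160, 170, 20, 190, 300 → max 300
CropD regrets: 230, 0, 190, 300, 160 → max 300
CropB regrets: 30, 240, 100, 290, 120 → max 290
CropA regrets: 40, 10, 150, 0, 230 → max 230
Smallest max regret = 230 → CropA.

CropA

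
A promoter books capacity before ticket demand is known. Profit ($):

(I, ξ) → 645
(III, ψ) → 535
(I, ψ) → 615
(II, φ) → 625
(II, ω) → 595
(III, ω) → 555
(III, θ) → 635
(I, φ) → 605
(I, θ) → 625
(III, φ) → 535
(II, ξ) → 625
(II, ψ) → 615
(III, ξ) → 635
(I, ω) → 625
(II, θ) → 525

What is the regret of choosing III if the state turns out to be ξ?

Best payoff under ξ is 645.
Regret = 645 − 635 = 10.

10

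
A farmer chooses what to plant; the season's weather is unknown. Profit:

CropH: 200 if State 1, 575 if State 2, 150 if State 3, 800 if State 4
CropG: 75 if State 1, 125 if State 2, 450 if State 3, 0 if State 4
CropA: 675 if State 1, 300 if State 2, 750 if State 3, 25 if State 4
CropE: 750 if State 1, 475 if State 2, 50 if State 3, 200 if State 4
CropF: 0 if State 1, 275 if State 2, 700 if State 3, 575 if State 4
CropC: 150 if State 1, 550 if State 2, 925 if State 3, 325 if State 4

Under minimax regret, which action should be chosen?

Column bests: State 1=750, State 2=575, State 3=925, State 4=800.
CropH regrets: 550, 0, 775, 0 → max 775
CropG regrets: 675, 450, 475, 800 → max 800
CropA regrets: 75, 275, 175, 775 → max 775
CropE regrets: 0, 100, 875, 600 → max 875
CropF regrets: 750, 300, 225, 225 → max 750
CropC regrets: 600, 25, 0, 475 → max 600
Smallest max regret = 600 → CropC.

CropC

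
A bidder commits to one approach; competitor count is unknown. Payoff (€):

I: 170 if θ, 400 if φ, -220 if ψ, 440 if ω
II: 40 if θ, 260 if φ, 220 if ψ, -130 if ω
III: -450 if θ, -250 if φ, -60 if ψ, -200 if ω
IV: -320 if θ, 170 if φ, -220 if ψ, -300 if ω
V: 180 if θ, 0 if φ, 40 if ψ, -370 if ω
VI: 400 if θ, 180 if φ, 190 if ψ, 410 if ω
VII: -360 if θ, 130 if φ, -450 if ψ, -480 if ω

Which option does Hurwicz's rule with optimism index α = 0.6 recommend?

VI

I: 0.6·440 + 0.4·(-220) = 176
II: 0.6·260 + 0.4·(-130) = 104
III: 0.6·(-60) + 0.4·(-450) = -216
IV: 0.6·170 + 0.4·(-320) = -26
V: 0.6·180 + 0.4·(-370) = -40
VI: 0.6·410 + 0.4·180 = 318
VII: 0.6·130 + 0.4·(-480) = -114
Highest Hurwicz score = 318 → VI.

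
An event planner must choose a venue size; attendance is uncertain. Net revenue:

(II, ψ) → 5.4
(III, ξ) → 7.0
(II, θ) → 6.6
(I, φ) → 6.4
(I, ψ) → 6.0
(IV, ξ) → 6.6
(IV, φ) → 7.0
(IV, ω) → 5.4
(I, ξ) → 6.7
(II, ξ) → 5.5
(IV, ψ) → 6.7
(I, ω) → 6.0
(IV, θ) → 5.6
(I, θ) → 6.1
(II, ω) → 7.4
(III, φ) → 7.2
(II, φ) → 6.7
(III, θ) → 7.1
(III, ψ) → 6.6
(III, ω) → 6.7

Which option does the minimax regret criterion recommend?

III

Column bests: θ=7.1, φ=7.2, ψ=6.7, ω=7.4, ξ=7.0.
I regrets: 1.0, 0.8, 0.7, 1.4, 0.3 → max 1.4
II regrets: 0.5, 0.5, 1.3, 0.0, 1.5 → max 1.5
III regrets: 0.0, 0.0, 0.1, 0.7, 0.0 → max 0.7
IV regrets: 1.5, 0.2, 0.0, 2.0, 0.4 → max 2.0
Smallest max regret = 0.7 → III.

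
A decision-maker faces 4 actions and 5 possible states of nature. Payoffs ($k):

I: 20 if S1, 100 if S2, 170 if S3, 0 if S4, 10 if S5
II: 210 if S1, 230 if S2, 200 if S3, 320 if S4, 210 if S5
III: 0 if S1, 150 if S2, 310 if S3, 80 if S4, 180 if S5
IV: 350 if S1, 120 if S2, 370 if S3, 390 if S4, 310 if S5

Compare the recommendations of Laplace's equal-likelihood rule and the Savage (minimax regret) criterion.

Row averages: I=60, II=234, III=144, IV=308
Highest average = 308 → IV.
Column bests: S1=350, S2=230, S3=370, S4=390, S5=310.
I regrets: 330, 130, 200, 390, 300 → max 390
II regrets: 140, 0, 170, 70, 100 → max 170
III regrets: 350, 80, 60, 310, 130 → max 350
IV regrets: 0, 110, 0, 0, 0 → max 110
Smallest max regret = 110 → IV.

laplace → IV; minimax regret → IV (agree)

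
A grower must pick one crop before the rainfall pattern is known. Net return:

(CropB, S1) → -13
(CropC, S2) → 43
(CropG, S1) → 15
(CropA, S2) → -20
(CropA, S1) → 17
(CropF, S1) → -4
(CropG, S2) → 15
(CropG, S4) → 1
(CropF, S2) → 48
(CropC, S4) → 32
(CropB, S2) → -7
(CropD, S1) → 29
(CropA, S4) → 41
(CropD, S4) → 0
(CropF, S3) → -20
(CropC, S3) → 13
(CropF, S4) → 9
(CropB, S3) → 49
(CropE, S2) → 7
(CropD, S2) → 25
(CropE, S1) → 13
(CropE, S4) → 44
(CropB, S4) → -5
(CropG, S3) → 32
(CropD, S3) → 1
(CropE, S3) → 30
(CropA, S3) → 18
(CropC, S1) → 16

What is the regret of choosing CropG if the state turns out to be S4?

Best payoff under S4 is 44.
Regret = 44 − 1 = 43.

43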